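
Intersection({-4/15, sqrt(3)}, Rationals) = {-4/15}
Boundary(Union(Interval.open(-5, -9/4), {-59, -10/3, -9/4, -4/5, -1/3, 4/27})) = {-59, -5, -9/4, -4/5, -1/3, 4/27}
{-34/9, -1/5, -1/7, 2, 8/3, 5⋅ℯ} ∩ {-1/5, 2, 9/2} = {-1/5, 2}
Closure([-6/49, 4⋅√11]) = [-6/49, 4⋅√11]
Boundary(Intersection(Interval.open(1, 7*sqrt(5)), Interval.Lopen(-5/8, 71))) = {1, 7*sqrt(5)}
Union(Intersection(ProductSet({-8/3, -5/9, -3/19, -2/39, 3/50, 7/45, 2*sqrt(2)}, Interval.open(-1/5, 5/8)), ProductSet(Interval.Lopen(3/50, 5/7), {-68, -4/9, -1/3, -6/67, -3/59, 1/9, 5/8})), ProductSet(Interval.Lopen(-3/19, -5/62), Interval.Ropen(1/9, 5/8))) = Union(ProductSet({7/45}, {-6/67, -3/59, 1/9}), ProductSet(Interval.Lopen(-3/19, -5/62), Interval.Ropen(1/9, 5/8)))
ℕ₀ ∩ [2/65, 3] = {1, 2, 3}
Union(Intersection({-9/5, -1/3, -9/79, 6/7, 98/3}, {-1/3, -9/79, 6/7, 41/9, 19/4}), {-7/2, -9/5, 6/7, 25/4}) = {-7/2, -9/5, -1/3, -9/79, 6/7, 25/4}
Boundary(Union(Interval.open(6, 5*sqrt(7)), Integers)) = Union(Complement(Integers, Interval.open(6, 5*sqrt(7))), {5*sqrt(7)})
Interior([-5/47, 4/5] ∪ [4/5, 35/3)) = (-5/47, 35/3)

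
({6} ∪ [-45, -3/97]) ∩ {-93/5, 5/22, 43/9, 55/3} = {-93/5}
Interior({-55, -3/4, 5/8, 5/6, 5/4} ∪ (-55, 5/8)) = (-55, 5/8)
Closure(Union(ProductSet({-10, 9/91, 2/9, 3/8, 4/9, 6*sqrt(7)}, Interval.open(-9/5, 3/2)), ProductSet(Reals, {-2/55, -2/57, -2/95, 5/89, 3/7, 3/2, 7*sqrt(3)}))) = Union(ProductSet({-10, 9/91, 2/9, 3/8, 4/9, 6*sqrt(7)}, Interval(-9/5, 3/2)), ProductSet(Reals, {-2/55, -2/57, -2/95, 5/89, 3/7, 3/2, 7*sqrt(3)}))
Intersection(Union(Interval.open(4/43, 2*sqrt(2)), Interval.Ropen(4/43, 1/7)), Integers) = Range(1, 3, 1)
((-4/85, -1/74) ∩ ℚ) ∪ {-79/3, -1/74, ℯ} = {-79/3, -1/74, ℯ} ∪ (ℚ ∩ (-4/85, -1/74))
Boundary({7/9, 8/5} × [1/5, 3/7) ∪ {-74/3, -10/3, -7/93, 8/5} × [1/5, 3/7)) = {-74/3, -10/3, -7/93, 7/9, 8/5} × [1/5, 3/7]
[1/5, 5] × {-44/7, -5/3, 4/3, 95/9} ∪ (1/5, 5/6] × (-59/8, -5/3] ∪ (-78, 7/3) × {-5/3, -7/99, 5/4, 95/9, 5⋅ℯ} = ((1/5, 5/6] × (-59/8, -5/3]) ∪ ([1/5, 5] × {-44/7, -5/3, 4/3, 95/9}) ∪ ((-78, 7/3) × {-5/3, -7/99, 5/4, 95/9, 5⋅ℯ})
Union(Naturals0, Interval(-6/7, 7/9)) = Union(Interval(-6/7, 7/9), Naturals0)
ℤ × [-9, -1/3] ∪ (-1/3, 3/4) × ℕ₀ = (ℤ × [-9, -1/3]) ∪ ((-1/3, 3/4) × ℕ₀)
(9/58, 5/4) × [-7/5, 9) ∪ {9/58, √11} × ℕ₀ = ({9/58, √11} × ℕ₀) ∪ ((9/58, 5/4) × [-7/5, 9))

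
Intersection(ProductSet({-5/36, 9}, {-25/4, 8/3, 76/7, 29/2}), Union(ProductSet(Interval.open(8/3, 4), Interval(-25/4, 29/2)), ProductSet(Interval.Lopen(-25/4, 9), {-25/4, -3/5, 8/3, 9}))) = ProductSet({-5/36, 9}, {-25/4, 8/3})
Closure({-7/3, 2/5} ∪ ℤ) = ℤ ∪ {-7/3, 2/5}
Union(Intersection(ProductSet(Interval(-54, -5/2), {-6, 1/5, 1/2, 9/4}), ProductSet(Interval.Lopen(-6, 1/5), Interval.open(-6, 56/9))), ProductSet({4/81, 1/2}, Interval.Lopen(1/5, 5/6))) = Union(ProductSet({4/81, 1/2}, Interval.Lopen(1/5, 5/6)), ProductSet(Interval.Lopen(-6, -5/2), {1/5, 1/2, 9/4}))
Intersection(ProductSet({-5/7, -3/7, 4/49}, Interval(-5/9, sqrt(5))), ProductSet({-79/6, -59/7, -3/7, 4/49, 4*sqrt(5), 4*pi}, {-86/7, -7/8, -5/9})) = ProductSet({-3/7, 4/49}, {-5/9})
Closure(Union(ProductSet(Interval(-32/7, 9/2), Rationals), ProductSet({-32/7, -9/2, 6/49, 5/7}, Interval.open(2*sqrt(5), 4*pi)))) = ProductSet(Interval(-32/7, 9/2), Reals)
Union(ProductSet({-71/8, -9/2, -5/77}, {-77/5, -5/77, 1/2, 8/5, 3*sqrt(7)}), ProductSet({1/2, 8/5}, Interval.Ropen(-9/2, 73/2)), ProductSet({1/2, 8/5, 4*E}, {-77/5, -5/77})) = Union(ProductSet({1/2, 8/5}, Interval.Ropen(-9/2, 73/2)), ProductSet({-71/8, -9/2, -5/77}, {-77/5, -5/77, 1/2, 8/5, 3*sqrt(7)}), ProductSet({1/2, 8/5, 4*E}, {-77/5, -5/77}))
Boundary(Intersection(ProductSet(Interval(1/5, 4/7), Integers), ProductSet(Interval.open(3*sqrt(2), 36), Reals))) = EmptySet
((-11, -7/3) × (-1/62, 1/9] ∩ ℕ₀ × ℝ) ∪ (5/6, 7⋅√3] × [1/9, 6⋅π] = (5/6, 7⋅√3] × [1/9, 6⋅π]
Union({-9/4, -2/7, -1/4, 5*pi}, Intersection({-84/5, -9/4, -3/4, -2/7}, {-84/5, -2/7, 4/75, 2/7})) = {-84/5, -9/4, -2/7, -1/4, 5*pi}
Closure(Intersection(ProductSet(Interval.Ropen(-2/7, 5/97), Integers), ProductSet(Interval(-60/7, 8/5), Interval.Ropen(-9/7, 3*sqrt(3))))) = ProductSet(Interval(-2/7, 5/97), Range(-1, 6, 1))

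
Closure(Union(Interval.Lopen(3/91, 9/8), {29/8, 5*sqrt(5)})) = Union({29/8, 5*sqrt(5)}, Interval(3/91, 9/8))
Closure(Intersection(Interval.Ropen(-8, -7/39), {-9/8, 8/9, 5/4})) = {-9/8}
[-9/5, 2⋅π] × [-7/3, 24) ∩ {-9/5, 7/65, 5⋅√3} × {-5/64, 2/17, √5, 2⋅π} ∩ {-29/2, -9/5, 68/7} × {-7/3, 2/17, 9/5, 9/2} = {-9/5} × {2/17}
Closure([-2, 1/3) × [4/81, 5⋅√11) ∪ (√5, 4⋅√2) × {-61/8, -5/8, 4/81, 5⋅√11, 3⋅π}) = ({-2, 1/3} × [4/81, 5⋅√11]) ∪ ([-2, 1/3] × {4/81, 5⋅√11}) ∪ ([-2, 1/3) × [4/81, 5⋅√11)) ∪ ([√5, 4⋅√2] × {-61/8, -5/8, 4/81, 5⋅√11, 3⋅π})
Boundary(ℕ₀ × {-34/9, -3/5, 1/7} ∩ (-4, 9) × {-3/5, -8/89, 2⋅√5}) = {0, 1, …, 8} × {-3/5}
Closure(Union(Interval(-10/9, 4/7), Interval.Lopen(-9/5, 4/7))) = Interval(-9/5, 4/7)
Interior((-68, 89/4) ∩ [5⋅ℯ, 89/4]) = (5⋅ℯ, 89/4)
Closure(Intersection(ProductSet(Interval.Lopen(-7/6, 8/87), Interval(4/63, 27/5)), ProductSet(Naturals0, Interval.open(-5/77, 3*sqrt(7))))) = ProductSet(Range(0, 1, 1), Interval(4/63, 27/5))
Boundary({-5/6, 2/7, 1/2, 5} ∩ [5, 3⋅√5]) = {5}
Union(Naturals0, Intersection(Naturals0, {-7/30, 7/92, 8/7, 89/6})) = Naturals0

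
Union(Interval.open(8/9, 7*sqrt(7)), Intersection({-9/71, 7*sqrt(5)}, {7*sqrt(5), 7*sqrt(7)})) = Interval.open(8/9, 7*sqrt(7))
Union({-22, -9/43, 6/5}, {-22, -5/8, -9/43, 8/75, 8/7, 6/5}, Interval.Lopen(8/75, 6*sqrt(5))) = Union({-22, -5/8, -9/43}, Interval(8/75, 6*sqrt(5)))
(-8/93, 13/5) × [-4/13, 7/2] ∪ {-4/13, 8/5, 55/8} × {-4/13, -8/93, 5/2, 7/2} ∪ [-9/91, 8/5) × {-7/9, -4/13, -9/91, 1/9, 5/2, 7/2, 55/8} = ({-4/13, 8/5, 55/8} × {-4/13, -8/93, 5/2, 7/2}) ∪ ((-8/93, 13/5) × [-4/13, 7/2]) ∪ ([-9/91, 8/5) × {-7/9, -4/13, -9/91, 1/9, 5/2, 7/2, 55/8})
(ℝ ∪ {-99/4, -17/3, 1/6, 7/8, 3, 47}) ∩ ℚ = ℚ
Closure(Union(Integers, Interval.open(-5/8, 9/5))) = Union(Integers, Interval(-5/8, 9/5))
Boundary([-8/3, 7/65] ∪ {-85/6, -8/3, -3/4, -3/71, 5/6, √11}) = {-85/6, -8/3, 7/65, 5/6, √11}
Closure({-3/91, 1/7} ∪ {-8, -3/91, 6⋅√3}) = {-8, -3/91, 1/7, 6⋅√3}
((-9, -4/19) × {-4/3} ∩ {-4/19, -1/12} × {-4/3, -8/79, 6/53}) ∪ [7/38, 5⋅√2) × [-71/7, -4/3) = [7/38, 5⋅√2) × [-71/7, -4/3)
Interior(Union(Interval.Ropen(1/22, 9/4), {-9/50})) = Interval.open(1/22, 9/4)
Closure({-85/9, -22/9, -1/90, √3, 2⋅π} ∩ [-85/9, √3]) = {-85/9, -22/9, -1/90, √3}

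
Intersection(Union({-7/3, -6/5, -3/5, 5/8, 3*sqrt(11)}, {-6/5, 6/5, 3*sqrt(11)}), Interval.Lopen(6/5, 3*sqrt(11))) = {3*sqrt(11)}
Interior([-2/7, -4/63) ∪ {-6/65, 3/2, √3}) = (-2/7, -4/63)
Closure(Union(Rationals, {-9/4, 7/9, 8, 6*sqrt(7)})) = Reals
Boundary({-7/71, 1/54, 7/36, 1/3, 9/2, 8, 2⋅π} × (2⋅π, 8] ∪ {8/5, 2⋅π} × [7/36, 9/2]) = ({8/5, 2⋅π} × [7/36, 9/2]) ∪ ({-7/71, 1/54, 7/36, 1/3, 9/2, 8, 2⋅π} × [2⋅π, 8])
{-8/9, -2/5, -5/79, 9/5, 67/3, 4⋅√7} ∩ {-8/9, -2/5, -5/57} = {-8/9, -2/5}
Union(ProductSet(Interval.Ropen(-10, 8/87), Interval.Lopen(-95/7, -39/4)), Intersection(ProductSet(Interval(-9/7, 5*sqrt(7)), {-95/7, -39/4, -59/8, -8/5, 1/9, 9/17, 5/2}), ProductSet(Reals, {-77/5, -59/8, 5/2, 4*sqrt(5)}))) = Union(ProductSet(Interval.Ropen(-10, 8/87), Interval.Lopen(-95/7, -39/4)), ProductSet(Interval(-9/7, 5*sqrt(7)), {-59/8, 5/2}))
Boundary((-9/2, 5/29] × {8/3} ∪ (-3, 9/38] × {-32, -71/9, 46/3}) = ([-9/2, 5/29] × {8/3}) ∪ ([-3, 9/38] × {-32, -71/9, 46/3})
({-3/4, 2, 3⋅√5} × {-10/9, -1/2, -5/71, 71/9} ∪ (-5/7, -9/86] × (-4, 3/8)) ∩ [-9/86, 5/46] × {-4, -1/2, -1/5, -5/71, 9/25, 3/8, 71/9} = {-9/86} × {-1/2, -1/5, -5/71, 9/25}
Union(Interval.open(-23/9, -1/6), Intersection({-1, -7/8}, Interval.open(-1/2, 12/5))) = Interval.open(-23/9, -1/6)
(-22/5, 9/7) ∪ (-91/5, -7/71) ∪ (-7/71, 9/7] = (-91/5, 9/7]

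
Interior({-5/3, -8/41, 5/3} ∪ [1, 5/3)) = (1, 5/3)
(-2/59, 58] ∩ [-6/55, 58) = (-2/59, 58)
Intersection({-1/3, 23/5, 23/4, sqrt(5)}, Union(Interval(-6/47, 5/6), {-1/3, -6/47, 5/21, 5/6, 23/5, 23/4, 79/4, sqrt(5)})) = {-1/3, 23/5, 23/4, sqrt(5)}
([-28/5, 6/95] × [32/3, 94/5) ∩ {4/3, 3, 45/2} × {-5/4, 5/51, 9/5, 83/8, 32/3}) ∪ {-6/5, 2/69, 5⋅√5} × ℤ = {-6/5, 2/69, 5⋅√5} × ℤ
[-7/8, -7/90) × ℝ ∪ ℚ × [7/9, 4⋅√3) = ([-7/8, -7/90) × ℝ) ∪ (ℚ × [7/9, 4⋅√3))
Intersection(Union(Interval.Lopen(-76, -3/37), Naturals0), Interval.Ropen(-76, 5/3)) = Union(Interval.Lopen(-76, -3/37), Range(0, 2, 1))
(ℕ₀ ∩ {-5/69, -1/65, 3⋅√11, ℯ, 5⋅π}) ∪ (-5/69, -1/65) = (-5/69, -1/65)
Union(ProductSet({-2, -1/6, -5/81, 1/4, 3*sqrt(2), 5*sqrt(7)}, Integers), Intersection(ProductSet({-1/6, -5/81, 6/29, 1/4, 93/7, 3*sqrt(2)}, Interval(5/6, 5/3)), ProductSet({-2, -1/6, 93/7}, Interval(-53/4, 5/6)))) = Union(ProductSet({-1/6, 93/7}, {5/6}), ProductSet({-2, -1/6, -5/81, 1/4, 3*sqrt(2), 5*sqrt(7)}, Integers))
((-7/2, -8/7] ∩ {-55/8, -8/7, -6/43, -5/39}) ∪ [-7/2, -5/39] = [-7/2, -5/39]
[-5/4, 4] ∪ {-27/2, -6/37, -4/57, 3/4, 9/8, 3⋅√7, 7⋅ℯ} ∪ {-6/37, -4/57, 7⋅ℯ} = {-27/2, 3⋅√7, 7⋅ℯ} ∪ [-5/4, 4]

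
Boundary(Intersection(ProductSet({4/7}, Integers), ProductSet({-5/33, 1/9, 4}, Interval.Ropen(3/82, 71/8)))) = EmptySet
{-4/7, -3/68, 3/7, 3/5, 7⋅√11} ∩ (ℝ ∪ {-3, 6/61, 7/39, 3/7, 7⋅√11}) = {-4/7, -3/68, 3/7, 3/5, 7⋅√11}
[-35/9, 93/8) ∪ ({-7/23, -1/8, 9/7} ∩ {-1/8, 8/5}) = [-35/9, 93/8)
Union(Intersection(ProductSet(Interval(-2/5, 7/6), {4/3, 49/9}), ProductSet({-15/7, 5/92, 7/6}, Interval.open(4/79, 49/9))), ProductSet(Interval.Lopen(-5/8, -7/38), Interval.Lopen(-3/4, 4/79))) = Union(ProductSet({5/92, 7/6}, {4/3}), ProductSet(Interval.Lopen(-5/8, -7/38), Interval.Lopen(-3/4, 4/79)))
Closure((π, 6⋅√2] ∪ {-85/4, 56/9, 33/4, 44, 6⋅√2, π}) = {-85/4, 44} ∪ [π, 6⋅√2]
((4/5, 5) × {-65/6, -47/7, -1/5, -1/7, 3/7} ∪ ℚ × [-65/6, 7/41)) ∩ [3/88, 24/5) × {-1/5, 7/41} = ([4/5, 24/5) ∪ (ℚ ∩ [3/88, 24/5))) × {-1/5}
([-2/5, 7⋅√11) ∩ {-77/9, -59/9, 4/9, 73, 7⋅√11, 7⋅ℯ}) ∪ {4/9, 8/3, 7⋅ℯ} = {4/9, 8/3, 7⋅ℯ}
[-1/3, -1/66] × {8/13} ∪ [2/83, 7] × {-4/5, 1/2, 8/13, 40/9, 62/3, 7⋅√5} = ([-1/3, -1/66] × {8/13}) ∪ ([2/83, 7] × {-4/5, 1/2, 8/13, 40/9, 62/3, 7⋅√5})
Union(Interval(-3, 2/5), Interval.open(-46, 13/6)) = Interval.open(-46, 13/6)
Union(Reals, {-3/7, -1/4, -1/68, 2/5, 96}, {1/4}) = Reals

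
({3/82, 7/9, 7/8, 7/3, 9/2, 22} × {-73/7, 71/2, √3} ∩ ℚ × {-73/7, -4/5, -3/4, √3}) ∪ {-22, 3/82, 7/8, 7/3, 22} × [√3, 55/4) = ({3/82, 7/9, 7/8, 7/3, 9/2, 22} × {-73/7, √3}) ∪ ({-22, 3/82, 7/8, 7/3, 22} × [√3, 55/4))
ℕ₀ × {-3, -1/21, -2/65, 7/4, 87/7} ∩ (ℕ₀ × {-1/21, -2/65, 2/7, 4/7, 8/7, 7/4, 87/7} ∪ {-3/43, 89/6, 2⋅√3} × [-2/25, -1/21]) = ℕ₀ × {-1/21, -2/65, 7/4, 87/7}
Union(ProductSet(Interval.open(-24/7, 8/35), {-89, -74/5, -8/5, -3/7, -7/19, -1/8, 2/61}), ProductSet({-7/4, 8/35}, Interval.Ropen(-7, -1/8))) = Union(ProductSet({-7/4, 8/35}, Interval.Ropen(-7, -1/8)), ProductSet(Interval.open(-24/7, 8/35), {-89, -74/5, -8/5, -3/7, -7/19, -1/8, 2/61}))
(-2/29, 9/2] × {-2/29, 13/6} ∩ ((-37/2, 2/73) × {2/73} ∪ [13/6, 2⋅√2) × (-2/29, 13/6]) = [13/6, 2⋅√2) × {13/6}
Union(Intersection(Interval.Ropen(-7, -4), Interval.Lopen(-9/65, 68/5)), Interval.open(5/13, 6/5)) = Interval.open(5/13, 6/5)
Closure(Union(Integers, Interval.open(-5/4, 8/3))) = Union(Integers, Interval(-5/4, 8/3))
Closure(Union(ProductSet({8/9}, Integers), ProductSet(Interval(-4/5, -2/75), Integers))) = ProductSet(Union({8/9}, Interval(-4/5, -2/75)), Integers)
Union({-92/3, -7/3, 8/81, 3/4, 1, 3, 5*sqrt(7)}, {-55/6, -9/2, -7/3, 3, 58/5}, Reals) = Reals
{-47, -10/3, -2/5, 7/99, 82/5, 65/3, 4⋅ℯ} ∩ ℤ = {-47}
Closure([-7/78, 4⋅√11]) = [-7/78, 4⋅√11]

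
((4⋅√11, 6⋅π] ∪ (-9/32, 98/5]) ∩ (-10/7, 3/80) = (-9/32, 3/80)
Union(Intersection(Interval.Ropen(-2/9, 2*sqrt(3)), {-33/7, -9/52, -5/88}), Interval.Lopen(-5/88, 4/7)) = Union({-9/52}, Interval(-5/88, 4/7))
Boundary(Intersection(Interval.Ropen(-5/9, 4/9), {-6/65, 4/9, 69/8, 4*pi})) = {-6/65}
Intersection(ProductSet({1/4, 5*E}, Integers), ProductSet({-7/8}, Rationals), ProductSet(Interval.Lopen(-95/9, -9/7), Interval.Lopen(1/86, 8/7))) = EmptySet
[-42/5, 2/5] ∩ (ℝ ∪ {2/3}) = [-42/5, 2/5]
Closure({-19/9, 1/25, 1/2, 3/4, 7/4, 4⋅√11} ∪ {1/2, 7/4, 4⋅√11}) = {-19/9, 1/25, 1/2, 3/4, 7/4, 4⋅√11}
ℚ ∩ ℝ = ℚ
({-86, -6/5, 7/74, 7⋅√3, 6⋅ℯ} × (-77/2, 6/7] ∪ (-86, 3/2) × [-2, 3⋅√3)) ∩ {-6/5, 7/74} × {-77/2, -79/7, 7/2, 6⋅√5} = {-6/5, 7/74} × {-79/7, 7/2}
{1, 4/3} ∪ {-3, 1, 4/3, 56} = {-3, 1, 4/3, 56}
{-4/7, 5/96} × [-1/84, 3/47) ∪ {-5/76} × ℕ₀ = ({-5/76} × ℕ₀) ∪ ({-4/7, 5/96} × [-1/84, 3/47))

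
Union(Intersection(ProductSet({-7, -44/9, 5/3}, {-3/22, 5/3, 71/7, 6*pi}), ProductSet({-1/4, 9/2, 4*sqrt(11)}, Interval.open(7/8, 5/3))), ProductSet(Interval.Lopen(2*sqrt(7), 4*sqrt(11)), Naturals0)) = ProductSet(Interval.Lopen(2*sqrt(7), 4*sqrt(11)), Naturals0)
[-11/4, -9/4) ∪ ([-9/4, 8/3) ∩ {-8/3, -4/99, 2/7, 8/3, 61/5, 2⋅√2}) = [-11/4, -9/4) ∪ {-4/99, 2/7}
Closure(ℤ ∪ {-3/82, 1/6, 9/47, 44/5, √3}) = ℤ ∪ {-3/82, 1/6, 9/47, 44/5, √3}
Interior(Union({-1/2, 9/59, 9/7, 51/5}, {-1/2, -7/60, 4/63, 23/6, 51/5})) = EmptySet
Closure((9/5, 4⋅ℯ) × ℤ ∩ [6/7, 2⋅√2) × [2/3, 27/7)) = [9/5, 2⋅√2] × {1, 2, 3}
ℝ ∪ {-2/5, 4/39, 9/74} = ℝ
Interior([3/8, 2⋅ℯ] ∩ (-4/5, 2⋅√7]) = (3/8, 2⋅√7)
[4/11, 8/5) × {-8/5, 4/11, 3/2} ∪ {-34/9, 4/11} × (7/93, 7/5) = ({-34/9, 4/11} × (7/93, 7/5)) ∪ ([4/11, 8/5) × {-8/5, 4/11, 3/2})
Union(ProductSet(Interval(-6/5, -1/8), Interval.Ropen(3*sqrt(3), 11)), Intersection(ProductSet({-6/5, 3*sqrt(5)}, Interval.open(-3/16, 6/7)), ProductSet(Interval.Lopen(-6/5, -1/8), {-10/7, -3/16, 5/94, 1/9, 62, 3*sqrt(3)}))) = ProductSet(Interval(-6/5, -1/8), Interval.Ropen(3*sqrt(3), 11))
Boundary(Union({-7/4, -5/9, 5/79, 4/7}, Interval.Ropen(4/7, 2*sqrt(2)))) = {-7/4, -5/9, 5/79, 4/7, 2*sqrt(2)}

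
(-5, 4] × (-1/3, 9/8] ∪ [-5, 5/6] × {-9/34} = ([-5, 5/6] × {-9/34}) ∪ ((-5, 4] × (-1/3, 9/8])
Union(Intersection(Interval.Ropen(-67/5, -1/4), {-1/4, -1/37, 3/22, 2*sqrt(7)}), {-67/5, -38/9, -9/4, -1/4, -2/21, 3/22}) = {-67/5, -38/9, -9/4, -1/4, -2/21, 3/22}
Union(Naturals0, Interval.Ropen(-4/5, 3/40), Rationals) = Union(Interval(-4/5, 3/40), Rationals)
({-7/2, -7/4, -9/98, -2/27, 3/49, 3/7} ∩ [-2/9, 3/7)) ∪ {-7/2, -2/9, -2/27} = {-7/2, -2/9, -9/98, -2/27, 3/49}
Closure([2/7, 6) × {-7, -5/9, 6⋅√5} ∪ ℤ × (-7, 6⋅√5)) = (ℤ × [-7, 6⋅√5]) ∪ ([2/7, 6] × {-7, -5/9, 6⋅√5})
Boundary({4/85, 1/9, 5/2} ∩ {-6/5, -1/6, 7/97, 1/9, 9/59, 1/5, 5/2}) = {1/9, 5/2}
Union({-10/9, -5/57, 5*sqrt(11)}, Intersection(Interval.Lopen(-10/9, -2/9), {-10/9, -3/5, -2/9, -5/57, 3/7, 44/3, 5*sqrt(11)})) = {-10/9, -3/5, -2/9, -5/57, 5*sqrt(11)}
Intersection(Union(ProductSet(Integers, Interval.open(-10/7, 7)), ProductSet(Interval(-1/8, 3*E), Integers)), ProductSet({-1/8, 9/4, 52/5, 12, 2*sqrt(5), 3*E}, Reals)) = Union(ProductSet({12}, Interval.open(-10/7, 7)), ProductSet({-1/8, 9/4, 2*sqrt(5), 3*E}, Integers))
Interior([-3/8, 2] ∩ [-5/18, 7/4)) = (-5/18, 7/4)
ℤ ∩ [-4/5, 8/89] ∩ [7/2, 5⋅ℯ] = ∅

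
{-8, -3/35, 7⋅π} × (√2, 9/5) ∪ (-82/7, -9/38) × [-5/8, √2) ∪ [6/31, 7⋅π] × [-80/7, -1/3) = ((-82/7, -9/38) × [-5/8, √2)) ∪ ([6/31, 7⋅π] × [-80/7, -1/3)) ∪ ({-8, -3/35, 7⋅π} × (√2, 9/5))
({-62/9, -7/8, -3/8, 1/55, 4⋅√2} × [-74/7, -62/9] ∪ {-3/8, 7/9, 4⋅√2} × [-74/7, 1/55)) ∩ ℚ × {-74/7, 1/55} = {-62/9, -7/8, -3/8, 1/55, 7/9} × {-74/7}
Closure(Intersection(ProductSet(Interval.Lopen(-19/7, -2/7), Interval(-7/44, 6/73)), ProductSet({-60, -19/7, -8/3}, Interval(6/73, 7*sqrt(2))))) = ProductSet({-8/3}, {6/73})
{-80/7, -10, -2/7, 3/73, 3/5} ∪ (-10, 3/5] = {-80/7} ∪ [-10, 3/5]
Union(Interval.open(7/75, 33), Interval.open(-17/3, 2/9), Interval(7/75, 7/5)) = Interval.open(-17/3, 33)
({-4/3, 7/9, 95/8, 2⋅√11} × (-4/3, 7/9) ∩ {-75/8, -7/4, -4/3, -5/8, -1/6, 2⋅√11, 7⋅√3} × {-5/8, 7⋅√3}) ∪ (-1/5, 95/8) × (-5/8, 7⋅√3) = ({-4/3, 2⋅√11} × {-5/8}) ∪ ((-1/5, 95/8) × (-5/8, 7⋅√3))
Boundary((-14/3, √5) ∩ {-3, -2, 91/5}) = {-3, -2}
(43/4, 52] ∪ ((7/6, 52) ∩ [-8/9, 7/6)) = (43/4, 52]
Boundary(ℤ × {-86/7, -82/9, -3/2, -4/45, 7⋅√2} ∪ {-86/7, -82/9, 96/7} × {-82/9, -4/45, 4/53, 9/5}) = ({-86/7, -82/9, 96/7} × {-82/9, -4/45, 4/53, 9/5}) ∪ (ℤ × {-86/7, -82/9, -3/2, -4/45, 7⋅√2})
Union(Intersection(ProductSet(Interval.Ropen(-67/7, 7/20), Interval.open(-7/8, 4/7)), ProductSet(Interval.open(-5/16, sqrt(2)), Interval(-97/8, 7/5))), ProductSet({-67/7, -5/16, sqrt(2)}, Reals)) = Union(ProductSet({-67/7, -5/16, sqrt(2)}, Reals), ProductSet(Interval.open(-5/16, 7/20), Interval.open(-7/8, 4/7)))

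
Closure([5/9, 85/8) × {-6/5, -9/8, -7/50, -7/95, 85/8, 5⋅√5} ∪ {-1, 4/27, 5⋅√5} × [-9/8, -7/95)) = ({-1, 4/27, 5⋅√5} × [-9/8, -7/95]) ∪ ([5/9, 85/8] × {-6/5, -9/8, -7/50, -7/95, 85/8, 5⋅√5})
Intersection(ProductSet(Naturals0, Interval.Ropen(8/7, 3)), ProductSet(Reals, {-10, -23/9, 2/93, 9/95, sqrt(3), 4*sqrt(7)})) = ProductSet(Naturals0, {sqrt(3)})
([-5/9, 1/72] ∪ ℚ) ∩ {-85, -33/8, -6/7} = {-85, -33/8, -6/7}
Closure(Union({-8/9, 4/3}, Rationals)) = Reals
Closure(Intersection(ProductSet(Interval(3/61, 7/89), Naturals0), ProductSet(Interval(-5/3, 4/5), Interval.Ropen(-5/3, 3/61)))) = ProductSet(Interval(3/61, 7/89), Range(0, 1, 1))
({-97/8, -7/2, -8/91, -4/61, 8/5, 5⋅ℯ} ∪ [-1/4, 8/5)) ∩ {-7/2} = {-7/2}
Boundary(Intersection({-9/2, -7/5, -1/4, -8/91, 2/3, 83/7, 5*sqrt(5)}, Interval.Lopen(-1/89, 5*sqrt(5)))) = {2/3, 5*sqrt(5)}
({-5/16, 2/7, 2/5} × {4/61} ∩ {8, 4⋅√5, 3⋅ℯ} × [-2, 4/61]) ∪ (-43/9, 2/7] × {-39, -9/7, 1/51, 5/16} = (-43/9, 2/7] × {-39, -9/7, 1/51, 5/16}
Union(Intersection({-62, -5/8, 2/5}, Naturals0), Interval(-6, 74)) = Interval(-6, 74)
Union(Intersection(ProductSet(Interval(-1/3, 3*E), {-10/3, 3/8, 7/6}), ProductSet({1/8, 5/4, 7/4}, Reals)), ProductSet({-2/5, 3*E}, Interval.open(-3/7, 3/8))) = Union(ProductSet({-2/5, 3*E}, Interval.open(-3/7, 3/8)), ProductSet({1/8, 5/4, 7/4}, {-10/3, 3/8, 7/6}))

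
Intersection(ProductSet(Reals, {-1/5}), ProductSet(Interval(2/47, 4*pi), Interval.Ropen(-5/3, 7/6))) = ProductSet(Interval(2/47, 4*pi), {-1/5})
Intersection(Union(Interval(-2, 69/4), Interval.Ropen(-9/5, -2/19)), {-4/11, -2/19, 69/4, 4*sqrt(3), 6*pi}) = {-4/11, -2/19, 69/4, 4*sqrt(3)}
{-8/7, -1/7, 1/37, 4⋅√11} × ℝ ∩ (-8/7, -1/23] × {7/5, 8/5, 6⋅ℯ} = {-1/7} × {7/5, 8/5, 6⋅ℯ}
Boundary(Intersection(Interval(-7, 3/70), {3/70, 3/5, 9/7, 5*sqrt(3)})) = {3/70}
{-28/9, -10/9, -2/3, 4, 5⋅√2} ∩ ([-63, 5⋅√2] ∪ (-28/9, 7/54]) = {-28/9, -10/9, -2/3, 4, 5⋅√2}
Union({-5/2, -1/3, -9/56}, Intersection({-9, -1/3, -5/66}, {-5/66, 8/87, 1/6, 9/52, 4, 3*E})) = {-5/2, -1/3, -9/56, -5/66}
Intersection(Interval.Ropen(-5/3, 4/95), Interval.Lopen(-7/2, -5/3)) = {-5/3}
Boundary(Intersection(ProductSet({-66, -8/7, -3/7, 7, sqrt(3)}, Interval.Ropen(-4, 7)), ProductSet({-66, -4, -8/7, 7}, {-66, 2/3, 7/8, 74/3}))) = ProductSet({-66, -8/7, 7}, {2/3, 7/8})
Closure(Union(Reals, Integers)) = Reals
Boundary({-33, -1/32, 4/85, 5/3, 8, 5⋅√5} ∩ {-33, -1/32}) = {-33, -1/32}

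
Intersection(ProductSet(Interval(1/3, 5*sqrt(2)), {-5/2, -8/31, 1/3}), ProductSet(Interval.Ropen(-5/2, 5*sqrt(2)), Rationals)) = ProductSet(Interval.Ropen(1/3, 5*sqrt(2)), {-5/2, -8/31, 1/3})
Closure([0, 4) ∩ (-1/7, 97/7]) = [0, 4]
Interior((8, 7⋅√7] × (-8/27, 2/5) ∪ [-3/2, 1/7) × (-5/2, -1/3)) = ((-3/2, 1/7) × (-5/2, -1/3)) ∪ ((8, 7⋅√7) × (-8/27, 2/5))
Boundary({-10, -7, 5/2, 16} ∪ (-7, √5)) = {-10, -7, 5/2, 16, √5}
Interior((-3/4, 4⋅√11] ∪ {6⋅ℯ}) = (-3/4, 4⋅√11)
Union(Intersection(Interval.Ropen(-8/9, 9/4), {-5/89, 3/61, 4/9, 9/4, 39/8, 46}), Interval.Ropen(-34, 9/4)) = Interval.Ropen(-34, 9/4)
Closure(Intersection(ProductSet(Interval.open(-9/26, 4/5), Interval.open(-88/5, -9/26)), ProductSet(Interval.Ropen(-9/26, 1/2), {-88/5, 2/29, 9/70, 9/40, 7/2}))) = EmptySet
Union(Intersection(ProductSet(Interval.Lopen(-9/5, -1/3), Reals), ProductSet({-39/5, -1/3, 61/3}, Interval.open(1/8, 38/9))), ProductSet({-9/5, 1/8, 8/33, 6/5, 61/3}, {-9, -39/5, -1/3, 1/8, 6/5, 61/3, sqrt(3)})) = Union(ProductSet({-1/3}, Interval.open(1/8, 38/9)), ProductSet({-9/5, 1/8, 8/33, 6/5, 61/3}, {-9, -39/5, -1/3, 1/8, 6/5, 61/3, sqrt(3)}))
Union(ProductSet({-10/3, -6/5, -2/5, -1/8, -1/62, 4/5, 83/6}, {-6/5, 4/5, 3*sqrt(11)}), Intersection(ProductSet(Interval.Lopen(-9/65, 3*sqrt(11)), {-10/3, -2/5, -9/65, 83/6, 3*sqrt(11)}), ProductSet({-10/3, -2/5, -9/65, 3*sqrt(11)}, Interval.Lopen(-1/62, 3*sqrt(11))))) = Union(ProductSet({3*sqrt(11)}, {3*sqrt(11)}), ProductSet({-10/3, -6/5, -2/5, -1/8, -1/62, 4/5, 83/6}, {-6/5, 4/5, 3*sqrt(11)}))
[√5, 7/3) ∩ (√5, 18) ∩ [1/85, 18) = (√5, 7/3)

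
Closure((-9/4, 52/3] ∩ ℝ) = [-9/4, 52/3]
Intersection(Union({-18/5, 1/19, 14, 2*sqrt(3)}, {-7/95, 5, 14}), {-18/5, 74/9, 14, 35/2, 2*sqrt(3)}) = {-18/5, 14, 2*sqrt(3)}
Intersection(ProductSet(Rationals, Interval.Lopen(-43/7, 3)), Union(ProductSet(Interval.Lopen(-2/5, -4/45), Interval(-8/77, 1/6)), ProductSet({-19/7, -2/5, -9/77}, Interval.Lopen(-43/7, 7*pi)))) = Union(ProductSet({-19/7, -2/5, -9/77}, Interval.Lopen(-43/7, 3)), ProductSet(Intersection(Interval.Lopen(-2/5, -4/45), Rationals), Interval(-8/77, 1/6)))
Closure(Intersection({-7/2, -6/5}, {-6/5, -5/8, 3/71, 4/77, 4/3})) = {-6/5}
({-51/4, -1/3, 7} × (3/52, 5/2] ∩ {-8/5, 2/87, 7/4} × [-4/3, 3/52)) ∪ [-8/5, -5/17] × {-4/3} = [-8/5, -5/17] × {-4/3}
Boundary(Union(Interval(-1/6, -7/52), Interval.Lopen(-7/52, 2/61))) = {-1/6, 2/61}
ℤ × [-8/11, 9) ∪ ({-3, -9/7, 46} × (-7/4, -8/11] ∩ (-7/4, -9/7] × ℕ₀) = ℤ × [-8/11, 9)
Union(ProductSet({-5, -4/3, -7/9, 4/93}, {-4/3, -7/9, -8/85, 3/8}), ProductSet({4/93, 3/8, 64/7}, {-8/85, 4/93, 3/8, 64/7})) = Union(ProductSet({4/93, 3/8, 64/7}, {-8/85, 4/93, 3/8, 64/7}), ProductSet({-5, -4/3, -7/9, 4/93}, {-4/3, -7/9, -8/85, 3/8}))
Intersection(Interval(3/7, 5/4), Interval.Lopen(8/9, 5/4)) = Interval.Lopen(8/9, 5/4)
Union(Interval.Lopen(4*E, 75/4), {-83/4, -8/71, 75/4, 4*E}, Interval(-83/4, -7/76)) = Union(Interval(-83/4, -7/76), Interval(4*E, 75/4))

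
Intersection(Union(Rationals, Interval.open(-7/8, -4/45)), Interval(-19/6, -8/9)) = Intersection(Interval(-19/6, -8/9), Rationals)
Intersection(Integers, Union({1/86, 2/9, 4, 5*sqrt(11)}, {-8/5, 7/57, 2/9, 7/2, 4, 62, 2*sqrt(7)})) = {4, 62}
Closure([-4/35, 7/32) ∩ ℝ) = [-4/35, 7/32]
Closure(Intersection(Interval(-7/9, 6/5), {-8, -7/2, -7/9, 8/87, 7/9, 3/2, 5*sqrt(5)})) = {-7/9, 8/87, 7/9}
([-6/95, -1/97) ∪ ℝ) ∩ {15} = {15}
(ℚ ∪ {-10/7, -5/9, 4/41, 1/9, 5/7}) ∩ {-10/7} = {-10/7}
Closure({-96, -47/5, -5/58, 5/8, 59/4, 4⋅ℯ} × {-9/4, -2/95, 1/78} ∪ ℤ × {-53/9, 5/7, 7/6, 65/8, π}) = (ℤ × {-53/9, 5/7, 7/6, 65/8, π}) ∪ ({-96, -47/5, -5/58, 5/8, 59/4, 4⋅ℯ} × {-9/4, -2/95, 1/78})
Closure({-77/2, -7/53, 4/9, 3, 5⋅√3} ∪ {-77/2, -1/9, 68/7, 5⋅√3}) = {-77/2, -7/53, -1/9, 4/9, 3, 68/7, 5⋅√3}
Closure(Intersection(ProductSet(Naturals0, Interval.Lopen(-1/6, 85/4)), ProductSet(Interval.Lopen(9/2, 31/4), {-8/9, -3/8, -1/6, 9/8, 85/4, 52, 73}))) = ProductSet(Range(5, 8, 1), {9/8, 85/4})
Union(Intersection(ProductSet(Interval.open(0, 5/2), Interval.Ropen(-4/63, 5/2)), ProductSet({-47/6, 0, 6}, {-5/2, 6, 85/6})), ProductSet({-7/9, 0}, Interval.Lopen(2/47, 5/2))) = ProductSet({-7/9, 0}, Interval.Lopen(2/47, 5/2))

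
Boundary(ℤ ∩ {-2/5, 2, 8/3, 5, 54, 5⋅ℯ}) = {2, 5, 54}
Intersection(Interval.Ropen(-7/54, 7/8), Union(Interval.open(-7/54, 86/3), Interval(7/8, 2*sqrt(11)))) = Interval.open(-7/54, 7/8)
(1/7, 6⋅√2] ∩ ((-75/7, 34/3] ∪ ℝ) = (1/7, 6⋅√2]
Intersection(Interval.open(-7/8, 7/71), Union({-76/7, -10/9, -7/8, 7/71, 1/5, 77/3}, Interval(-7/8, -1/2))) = Interval.Lopen(-7/8, -1/2)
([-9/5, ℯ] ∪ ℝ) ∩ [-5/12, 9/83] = [-5/12, 9/83]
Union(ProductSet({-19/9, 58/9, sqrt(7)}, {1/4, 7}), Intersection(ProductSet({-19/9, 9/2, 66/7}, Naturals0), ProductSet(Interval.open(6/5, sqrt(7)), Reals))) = ProductSet({-19/9, 58/9, sqrt(7)}, {1/4, 7})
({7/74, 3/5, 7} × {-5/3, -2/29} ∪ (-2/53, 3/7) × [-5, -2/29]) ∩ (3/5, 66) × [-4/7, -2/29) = ∅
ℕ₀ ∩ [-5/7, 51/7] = {0, 1, …, 7}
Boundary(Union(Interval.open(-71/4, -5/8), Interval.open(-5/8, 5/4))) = {-71/4, -5/8, 5/4}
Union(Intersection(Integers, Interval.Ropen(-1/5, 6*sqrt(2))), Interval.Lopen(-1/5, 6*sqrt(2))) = Union(Interval.Lopen(-1/5, 6*sqrt(2)), Range(0, 9, 1))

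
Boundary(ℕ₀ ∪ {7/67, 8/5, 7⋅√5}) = ℕ₀ ∪ {7/67, 8/5, 7⋅√5}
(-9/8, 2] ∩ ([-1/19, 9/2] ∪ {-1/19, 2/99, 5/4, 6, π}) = [-1/19, 2]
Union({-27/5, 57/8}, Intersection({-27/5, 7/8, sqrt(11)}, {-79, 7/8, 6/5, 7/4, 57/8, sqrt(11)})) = {-27/5, 7/8, 57/8, sqrt(11)}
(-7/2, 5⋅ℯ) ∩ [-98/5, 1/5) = (-7/2, 1/5)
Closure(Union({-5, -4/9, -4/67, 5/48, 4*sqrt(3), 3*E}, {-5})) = {-5, -4/9, -4/67, 5/48, 4*sqrt(3), 3*E}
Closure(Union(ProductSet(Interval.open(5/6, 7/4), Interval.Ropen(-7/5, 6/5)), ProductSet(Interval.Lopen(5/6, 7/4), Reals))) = ProductSet(Interval(5/6, 7/4), Reals)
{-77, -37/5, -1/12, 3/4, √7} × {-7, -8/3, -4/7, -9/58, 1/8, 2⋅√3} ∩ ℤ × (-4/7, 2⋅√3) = {-77} × {-9/58, 1/8}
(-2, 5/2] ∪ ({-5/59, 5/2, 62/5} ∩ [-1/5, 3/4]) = (-2, 5/2]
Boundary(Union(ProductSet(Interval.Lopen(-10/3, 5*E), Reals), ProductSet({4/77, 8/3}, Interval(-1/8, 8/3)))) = ProductSet({-10/3, 5*E}, Reals)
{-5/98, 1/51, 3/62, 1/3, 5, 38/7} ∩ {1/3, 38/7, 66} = {1/3, 38/7}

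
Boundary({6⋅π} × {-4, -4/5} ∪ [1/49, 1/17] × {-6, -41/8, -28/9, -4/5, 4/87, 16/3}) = ({6⋅π} × {-4, -4/5}) ∪ ([1/49, 1/17] × {-6, -41/8, -28/9, -4/5, 4/87, 16/3})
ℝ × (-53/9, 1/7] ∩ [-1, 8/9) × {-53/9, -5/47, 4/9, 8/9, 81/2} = [-1, 8/9) × {-5/47}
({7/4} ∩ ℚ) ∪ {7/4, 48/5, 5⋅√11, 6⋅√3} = {7/4, 48/5, 5⋅√11, 6⋅√3}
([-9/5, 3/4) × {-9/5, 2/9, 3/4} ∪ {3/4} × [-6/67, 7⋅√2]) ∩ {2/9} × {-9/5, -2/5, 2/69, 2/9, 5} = {2/9} × {-9/5, 2/9}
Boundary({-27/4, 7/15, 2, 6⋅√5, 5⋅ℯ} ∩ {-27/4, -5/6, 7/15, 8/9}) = {-27/4, 7/15}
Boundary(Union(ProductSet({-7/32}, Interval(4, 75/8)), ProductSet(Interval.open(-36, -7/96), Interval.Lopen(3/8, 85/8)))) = Union(ProductSet({-36, -7/96}, Interval(3/8, 85/8)), ProductSet(Interval(-36, -7/96), {3/8, 85/8}))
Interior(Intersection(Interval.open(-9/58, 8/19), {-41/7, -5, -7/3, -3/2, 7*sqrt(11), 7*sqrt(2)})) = EmptySet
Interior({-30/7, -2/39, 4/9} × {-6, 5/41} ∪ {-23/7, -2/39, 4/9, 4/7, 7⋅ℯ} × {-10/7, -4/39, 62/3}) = ∅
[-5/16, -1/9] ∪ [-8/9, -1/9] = [-8/9, -1/9]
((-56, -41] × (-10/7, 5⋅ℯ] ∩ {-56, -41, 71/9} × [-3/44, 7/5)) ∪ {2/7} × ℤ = ({2/7} × ℤ) ∪ ({-41} × [-3/44, 7/5))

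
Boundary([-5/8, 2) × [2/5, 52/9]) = ({-5/8, 2} × [2/5, 52/9]) ∪ ([-5/8, 2] × {2/5, 52/9})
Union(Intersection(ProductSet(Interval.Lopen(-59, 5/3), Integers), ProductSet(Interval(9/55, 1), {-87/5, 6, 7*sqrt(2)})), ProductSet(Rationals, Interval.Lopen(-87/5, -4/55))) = Union(ProductSet(Interval(9/55, 1), {6}), ProductSet(Rationals, Interval.Lopen(-87/5, -4/55)))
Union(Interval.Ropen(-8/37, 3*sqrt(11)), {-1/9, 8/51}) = Interval.Ropen(-8/37, 3*sqrt(11))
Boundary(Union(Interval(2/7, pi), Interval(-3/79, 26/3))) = {-3/79, 26/3}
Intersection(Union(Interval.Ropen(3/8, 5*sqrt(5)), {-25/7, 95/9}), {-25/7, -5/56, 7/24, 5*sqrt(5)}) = {-25/7}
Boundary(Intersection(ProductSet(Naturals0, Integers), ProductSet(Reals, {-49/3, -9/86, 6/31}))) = EmptySet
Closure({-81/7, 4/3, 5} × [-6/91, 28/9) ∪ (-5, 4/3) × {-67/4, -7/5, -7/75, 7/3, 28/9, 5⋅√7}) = ({-81/7, 4/3, 5} × [-6/91, 28/9]) ∪ ([-5, 4/3] × {-67/4, -7/5, -7/75, 7/3, 28/9, 5⋅√7})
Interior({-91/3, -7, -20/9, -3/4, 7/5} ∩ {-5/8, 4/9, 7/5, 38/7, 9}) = ∅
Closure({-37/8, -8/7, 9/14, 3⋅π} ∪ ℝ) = ℝ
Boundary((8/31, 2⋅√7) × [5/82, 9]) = ({8/31, 2⋅√7} × [5/82, 9]) ∪ ([8/31, 2⋅√7] × {5/82, 9})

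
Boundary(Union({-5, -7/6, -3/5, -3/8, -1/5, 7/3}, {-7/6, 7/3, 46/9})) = {-5, -7/6, -3/5, -3/8, -1/5, 7/3, 46/9}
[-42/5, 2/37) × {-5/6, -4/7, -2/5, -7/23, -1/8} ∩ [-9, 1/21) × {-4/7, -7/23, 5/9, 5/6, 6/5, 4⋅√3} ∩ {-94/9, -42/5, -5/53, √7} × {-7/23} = {-42/5, -5/53} × {-7/23}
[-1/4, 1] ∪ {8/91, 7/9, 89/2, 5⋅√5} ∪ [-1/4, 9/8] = [-1/4, 9/8] ∪ {89/2, 5⋅√5}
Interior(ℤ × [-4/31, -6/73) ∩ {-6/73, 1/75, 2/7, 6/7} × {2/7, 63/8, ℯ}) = ∅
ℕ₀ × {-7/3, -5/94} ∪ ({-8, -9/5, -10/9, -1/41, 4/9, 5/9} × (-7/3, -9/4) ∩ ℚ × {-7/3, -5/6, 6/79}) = ℕ₀ × {-7/3, -5/94}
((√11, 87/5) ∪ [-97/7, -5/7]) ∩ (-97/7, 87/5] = (-97/7, -5/7] ∪ (√11, 87/5)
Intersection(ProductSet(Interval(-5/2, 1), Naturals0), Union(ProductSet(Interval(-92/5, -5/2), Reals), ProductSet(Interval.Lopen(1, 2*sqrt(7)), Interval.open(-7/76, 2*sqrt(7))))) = ProductSet({-5/2}, Naturals0)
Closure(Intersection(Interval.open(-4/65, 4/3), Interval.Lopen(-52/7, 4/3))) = Interval(-4/65, 4/3)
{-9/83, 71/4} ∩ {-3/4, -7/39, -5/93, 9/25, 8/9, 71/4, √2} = {71/4}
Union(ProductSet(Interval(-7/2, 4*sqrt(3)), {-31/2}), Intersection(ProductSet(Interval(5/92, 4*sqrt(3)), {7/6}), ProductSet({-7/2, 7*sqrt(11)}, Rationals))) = ProductSet(Interval(-7/2, 4*sqrt(3)), {-31/2})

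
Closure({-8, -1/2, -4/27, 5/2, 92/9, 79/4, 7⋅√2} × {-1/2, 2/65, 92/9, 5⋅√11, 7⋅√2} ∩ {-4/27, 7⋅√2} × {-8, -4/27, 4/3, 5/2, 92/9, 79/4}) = {-4/27, 7⋅√2} × {92/9}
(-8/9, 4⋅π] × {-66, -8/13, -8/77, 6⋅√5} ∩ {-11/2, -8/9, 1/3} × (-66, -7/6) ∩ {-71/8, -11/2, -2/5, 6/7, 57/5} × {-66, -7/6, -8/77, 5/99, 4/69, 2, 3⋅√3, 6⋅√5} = ∅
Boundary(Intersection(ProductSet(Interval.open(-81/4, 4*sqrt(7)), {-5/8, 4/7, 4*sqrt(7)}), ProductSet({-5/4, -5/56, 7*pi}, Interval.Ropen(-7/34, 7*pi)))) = ProductSet({-5/4, -5/56}, {4/7, 4*sqrt(7)})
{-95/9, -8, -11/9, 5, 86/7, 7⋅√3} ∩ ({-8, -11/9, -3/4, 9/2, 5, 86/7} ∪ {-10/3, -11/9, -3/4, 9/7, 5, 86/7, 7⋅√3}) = {-8, -11/9, 5, 86/7, 7⋅√3}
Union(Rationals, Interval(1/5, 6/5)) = Union(Interval(1/5, 6/5), Rationals)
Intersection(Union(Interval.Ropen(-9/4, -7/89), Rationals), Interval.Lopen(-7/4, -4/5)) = Union(Intersection(Interval.Lopen(-7/4, -4/5), Rationals), Interval.Lopen(-7/4, -4/5))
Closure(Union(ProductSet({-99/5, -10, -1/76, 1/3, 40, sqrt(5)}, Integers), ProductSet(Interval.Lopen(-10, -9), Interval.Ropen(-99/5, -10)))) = Union(ProductSet({-10, -9}, Interval(-99/5, -10)), ProductSet({-99/5, -10, -1/76, 1/3, 40, sqrt(5)}, Integers), ProductSet(Interval(-10, -9), {-99/5, -10}), ProductSet(Interval.Lopen(-10, -9), Interval.Ropen(-99/5, -10)))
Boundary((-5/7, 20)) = {-5/7, 20}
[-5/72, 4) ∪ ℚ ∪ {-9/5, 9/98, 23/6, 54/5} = ℚ ∪ [-5/72, 4]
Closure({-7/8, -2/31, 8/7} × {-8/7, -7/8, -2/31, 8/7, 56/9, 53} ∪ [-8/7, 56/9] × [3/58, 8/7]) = ([-8/7, 56/9] × [3/58, 8/7]) ∪ ({-7/8, -2/31, 8/7} × {-8/7, -7/8, -2/31, 8/7, 56/9, 53})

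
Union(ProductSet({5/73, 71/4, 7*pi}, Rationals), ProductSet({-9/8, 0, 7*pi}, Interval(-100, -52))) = Union(ProductSet({-9/8, 0, 7*pi}, Interval(-100, -52)), ProductSet({5/73, 71/4, 7*pi}, Rationals))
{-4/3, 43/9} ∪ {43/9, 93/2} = {-4/3, 43/9, 93/2}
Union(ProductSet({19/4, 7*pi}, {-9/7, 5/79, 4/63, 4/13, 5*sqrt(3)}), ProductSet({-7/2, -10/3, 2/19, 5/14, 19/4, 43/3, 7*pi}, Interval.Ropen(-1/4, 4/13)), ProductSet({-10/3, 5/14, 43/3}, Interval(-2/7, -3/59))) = Union(ProductSet({19/4, 7*pi}, {-9/7, 5/79, 4/63, 4/13, 5*sqrt(3)}), ProductSet({-10/3, 5/14, 43/3}, Interval(-2/7, -3/59)), ProductSet({-7/2, -10/3, 2/19, 5/14, 19/4, 43/3, 7*pi}, Interval.Ropen(-1/4, 4/13)))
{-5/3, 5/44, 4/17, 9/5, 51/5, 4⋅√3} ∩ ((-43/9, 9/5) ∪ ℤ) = {-5/3, 5/44, 4/17}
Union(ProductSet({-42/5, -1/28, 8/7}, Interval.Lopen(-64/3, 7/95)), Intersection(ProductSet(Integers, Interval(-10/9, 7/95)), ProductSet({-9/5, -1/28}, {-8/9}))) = ProductSet({-42/5, -1/28, 8/7}, Interval.Lopen(-64/3, 7/95))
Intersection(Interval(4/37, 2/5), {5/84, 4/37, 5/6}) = {4/37}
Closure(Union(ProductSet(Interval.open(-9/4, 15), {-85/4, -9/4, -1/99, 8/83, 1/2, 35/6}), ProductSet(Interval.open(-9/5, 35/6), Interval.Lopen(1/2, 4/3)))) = Union(ProductSet({-9/5, 35/6}, Interval(1/2, 4/3)), ProductSet(Interval(-9/4, 15), {-85/4, -9/4, -1/99, 8/83, 1/2, 35/6}), ProductSet(Interval(-9/5, 35/6), {1/2, 4/3}), ProductSet(Interval.open(-9/5, 35/6), Interval.Lopen(1/2, 4/3)))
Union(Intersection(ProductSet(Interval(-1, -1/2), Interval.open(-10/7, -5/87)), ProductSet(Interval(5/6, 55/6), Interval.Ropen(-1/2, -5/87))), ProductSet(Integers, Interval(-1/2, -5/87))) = ProductSet(Integers, Interval(-1/2, -5/87))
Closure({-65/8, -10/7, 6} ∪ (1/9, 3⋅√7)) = {-65/8, -10/7} ∪ [1/9, 3⋅√7]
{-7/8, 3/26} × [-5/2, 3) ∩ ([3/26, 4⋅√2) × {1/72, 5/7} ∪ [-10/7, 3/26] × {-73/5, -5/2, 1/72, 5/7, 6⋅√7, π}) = {-7/8, 3/26} × {-5/2, 1/72, 5/7}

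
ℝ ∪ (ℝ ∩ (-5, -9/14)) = (-∞, ∞)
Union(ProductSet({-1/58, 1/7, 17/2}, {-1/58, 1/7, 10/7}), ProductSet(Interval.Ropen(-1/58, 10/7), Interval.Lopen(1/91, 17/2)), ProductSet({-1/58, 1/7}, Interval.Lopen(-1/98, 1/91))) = Union(ProductSet({-1/58, 1/7}, Interval.Lopen(-1/98, 1/91)), ProductSet({-1/58, 1/7, 17/2}, {-1/58, 1/7, 10/7}), ProductSet(Interval.Ropen(-1/58, 10/7), Interval.Lopen(1/91, 17/2)))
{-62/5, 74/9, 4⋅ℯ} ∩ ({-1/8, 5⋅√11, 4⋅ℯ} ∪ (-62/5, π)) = {4⋅ℯ}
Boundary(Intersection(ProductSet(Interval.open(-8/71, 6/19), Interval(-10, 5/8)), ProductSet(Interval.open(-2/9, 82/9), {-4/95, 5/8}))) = ProductSet(Interval(-8/71, 6/19), {-4/95, 5/8})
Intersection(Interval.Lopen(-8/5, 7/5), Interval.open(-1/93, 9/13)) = Interval.open(-1/93, 9/13)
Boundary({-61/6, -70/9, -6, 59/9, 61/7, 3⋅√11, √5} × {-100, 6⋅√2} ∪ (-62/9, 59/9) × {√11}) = ([-62/9, 59/9] × {√11}) ∪ ({-61/6, -70/9, -6, 59/9, 61/7, 3⋅√11, √5} × {-100, 6⋅√2})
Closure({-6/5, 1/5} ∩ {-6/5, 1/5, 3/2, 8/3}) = {-6/5, 1/5}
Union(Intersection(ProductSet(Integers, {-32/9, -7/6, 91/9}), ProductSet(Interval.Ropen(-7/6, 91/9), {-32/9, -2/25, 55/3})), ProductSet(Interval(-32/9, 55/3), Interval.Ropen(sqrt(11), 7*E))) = Union(ProductSet(Interval(-32/9, 55/3), Interval.Ropen(sqrt(11), 7*E)), ProductSet(Range(-1, 11, 1), {-32/9}))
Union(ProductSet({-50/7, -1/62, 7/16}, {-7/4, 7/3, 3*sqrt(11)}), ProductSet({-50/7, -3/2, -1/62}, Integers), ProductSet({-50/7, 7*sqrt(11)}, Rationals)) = Union(ProductSet({-50/7, 7*sqrt(11)}, Rationals), ProductSet({-50/7, -3/2, -1/62}, Integers), ProductSet({-50/7, -1/62, 7/16}, {-7/4, 7/3, 3*sqrt(11)}))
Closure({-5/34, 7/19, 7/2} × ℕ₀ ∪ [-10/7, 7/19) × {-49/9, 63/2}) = ({-5/34, 7/19, 7/2} × ℕ₀) ∪ ([-10/7, 7/19] × {-49/9, 63/2})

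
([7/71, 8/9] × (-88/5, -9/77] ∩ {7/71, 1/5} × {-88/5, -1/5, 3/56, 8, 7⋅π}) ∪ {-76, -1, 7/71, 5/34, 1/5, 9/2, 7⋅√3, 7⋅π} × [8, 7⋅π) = ({7/71, 1/5} × {-1/5}) ∪ ({-76, -1, 7/71, 5/34, 1/5, 9/2, 7⋅√3, 7⋅π} × [8, 7⋅π))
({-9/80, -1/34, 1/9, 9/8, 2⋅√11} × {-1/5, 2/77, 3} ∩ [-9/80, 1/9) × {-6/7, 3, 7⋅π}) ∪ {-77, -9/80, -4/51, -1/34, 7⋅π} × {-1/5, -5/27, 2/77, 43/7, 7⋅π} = ({-9/80, -1/34} × {3}) ∪ ({-77, -9/80, -4/51, -1/34, 7⋅π} × {-1/5, -5/27, 2/77, 43/7, 7⋅π})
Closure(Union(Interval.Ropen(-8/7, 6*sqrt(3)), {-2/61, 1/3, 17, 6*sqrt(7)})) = Union({17, 6*sqrt(7)}, Interval(-8/7, 6*sqrt(3)))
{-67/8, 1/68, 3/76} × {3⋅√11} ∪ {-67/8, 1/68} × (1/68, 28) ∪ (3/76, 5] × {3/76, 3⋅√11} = ({-67/8, 1/68} × (1/68, 28)) ∪ ({-67/8, 1/68, 3/76} × {3⋅√11}) ∪ ((3/76, 5] × {3/76, 3⋅√11})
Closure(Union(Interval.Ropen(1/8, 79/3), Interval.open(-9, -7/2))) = Union(Interval(-9, -7/2), Interval(1/8, 79/3))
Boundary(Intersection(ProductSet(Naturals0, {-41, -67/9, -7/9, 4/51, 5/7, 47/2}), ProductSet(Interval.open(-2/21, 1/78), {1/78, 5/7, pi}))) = ProductSet(Range(0, 1, 1), {5/7})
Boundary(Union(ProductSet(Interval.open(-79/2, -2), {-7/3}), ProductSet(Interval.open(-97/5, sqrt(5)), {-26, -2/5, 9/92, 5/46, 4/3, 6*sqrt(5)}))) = Union(ProductSet(Interval(-79/2, -2), {-7/3}), ProductSet(Interval(-97/5, sqrt(5)), {-26, -2/5, 9/92, 5/46, 4/3, 6*sqrt(5)}))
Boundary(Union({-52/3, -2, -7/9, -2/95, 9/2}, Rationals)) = Reals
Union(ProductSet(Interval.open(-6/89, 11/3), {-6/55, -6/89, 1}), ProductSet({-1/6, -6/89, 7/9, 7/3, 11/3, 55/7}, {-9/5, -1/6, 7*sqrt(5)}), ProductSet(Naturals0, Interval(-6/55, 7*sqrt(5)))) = Union(ProductSet({-1/6, -6/89, 7/9, 7/3, 11/3, 55/7}, {-9/5, -1/6, 7*sqrt(5)}), ProductSet(Interval.open(-6/89, 11/3), {-6/55, -6/89, 1}), ProductSet(Naturals0, Interval(-6/55, 7*sqrt(5))))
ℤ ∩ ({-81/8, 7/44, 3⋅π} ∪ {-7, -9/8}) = {-7}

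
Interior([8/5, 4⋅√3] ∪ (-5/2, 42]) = (-5/2, 42)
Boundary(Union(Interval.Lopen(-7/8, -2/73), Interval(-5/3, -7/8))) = {-5/3, -2/73}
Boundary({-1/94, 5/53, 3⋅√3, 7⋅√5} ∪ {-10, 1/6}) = {-10, -1/94, 5/53, 1/6, 3⋅√3, 7⋅√5}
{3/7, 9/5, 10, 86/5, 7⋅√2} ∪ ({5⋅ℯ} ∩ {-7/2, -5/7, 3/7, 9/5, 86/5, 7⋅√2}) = {3/7, 9/5, 10, 86/5, 7⋅√2}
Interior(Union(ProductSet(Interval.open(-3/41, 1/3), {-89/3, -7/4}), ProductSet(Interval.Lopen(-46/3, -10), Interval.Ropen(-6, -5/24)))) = ProductSet(Interval.open(-46/3, -10), Interval.open(-6, -5/24))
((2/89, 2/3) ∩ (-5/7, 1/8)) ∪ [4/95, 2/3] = (2/89, 2/3]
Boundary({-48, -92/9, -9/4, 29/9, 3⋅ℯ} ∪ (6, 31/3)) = {-48, -92/9, -9/4, 29/9, 6, 31/3}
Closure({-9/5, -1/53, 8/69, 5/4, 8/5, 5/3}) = {-9/5, -1/53, 8/69, 5/4, 8/5, 5/3}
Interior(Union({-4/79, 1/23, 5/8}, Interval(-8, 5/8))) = Interval.open(-8, 5/8)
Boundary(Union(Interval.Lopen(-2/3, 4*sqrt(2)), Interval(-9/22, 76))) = {-2/3, 76}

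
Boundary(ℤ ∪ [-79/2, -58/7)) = {-79/2, -58/7} ∪ (ℤ \ (-79/2, -58/7))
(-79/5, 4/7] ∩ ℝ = (-79/5, 4/7]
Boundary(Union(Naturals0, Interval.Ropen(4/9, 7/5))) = Union(Complement(Naturals0, Interval.open(4/9, 7/5)), {4/9, 7/5})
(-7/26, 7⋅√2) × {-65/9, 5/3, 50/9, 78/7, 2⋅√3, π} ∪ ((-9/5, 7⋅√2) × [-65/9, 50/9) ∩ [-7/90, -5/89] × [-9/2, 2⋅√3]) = ([-7/90, -5/89] × [-9/2, 2⋅√3]) ∪ ((-7/26, 7⋅√2) × {-65/9, 5/3, 50/9, 78/7, 2⋅√3, π})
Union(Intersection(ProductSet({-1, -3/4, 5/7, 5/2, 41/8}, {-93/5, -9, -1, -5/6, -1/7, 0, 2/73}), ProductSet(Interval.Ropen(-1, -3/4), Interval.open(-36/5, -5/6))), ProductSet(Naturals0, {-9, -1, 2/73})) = Union(ProductSet({-1}, {-1}), ProductSet(Naturals0, {-9, -1, 2/73}))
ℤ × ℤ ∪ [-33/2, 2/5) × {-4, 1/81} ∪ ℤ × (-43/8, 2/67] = (ℤ × (ℤ ∪ (-43/8, 2/67])) ∪ ([-33/2, 2/5) × {-4, 1/81})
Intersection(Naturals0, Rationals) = Naturals0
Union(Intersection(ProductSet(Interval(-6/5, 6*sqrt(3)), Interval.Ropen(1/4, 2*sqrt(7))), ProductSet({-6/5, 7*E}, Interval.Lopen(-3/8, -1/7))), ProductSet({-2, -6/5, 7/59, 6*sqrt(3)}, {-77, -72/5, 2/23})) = ProductSet({-2, -6/5, 7/59, 6*sqrt(3)}, {-77, -72/5, 2/23})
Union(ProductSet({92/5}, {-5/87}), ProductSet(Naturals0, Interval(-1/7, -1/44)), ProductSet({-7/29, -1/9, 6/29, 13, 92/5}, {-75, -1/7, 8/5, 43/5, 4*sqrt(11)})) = Union(ProductSet({92/5}, {-5/87}), ProductSet({-7/29, -1/9, 6/29, 13, 92/5}, {-75, -1/7, 8/5, 43/5, 4*sqrt(11)}), ProductSet(Naturals0, Interval(-1/7, -1/44)))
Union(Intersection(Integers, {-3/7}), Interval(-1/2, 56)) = Interval(-1/2, 56)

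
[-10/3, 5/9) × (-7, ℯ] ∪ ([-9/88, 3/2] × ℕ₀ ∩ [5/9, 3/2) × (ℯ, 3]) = ([5/9, 3/2) × {3}) ∪ ([-10/3, 5/9) × (-7, ℯ])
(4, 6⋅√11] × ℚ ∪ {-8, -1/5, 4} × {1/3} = ({-8, -1/5, 4} × {1/3}) ∪ ((4, 6⋅√11] × ℚ)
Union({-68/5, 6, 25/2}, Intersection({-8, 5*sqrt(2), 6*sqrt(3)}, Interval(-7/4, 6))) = {-68/5, 6, 25/2}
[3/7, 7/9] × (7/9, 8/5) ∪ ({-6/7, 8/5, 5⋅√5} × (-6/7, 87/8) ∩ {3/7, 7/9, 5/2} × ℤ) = [3/7, 7/9] × (7/9, 8/5)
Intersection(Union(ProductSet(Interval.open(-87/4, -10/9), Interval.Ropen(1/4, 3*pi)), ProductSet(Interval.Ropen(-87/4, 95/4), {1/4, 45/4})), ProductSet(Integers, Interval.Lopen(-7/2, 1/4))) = ProductSet(Union(Range(-21, -1, 1), Range(-21, 24, 1)), {1/4})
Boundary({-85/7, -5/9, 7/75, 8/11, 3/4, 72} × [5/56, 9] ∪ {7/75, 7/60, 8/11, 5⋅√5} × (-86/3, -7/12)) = ({-85/7, -5/9, 7/75, 8/11, 3/4, 72} × [5/56, 9]) ∪ ({7/75, 7/60, 8/11, 5⋅√5} × [-86/3, -7/12])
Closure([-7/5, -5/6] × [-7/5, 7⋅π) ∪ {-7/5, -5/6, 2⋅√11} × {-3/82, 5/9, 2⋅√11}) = ([-7/5, -5/6] × [-7/5, 7⋅π]) ∪ ({-7/5, -5/6, 2⋅√11} × {-3/82, 5/9, 2⋅√11})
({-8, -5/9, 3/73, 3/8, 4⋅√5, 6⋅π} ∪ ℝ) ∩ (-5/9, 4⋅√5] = (-5/9, 4⋅√5]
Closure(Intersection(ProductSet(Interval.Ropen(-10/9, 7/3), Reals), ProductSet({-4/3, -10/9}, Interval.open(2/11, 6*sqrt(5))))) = ProductSet({-10/9}, Interval(2/11, 6*sqrt(5)))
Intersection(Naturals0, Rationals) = Naturals0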